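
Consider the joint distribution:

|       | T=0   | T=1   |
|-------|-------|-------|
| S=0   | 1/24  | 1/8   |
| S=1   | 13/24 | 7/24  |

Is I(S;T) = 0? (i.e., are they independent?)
Marginal P(S) (row sums):
  P(S=0) = 1/24 + 1/8 = 1/6
  P(S=1) = 13/24 + 7/24 = 5/6
Marginal P(T) (column sums):
  P(T=0) = 1/24 + 13/24 = 7/12
  P(T=1) = 1/8 + 7/24 = 5/12

S and T are independent iff P(S=i,T=j) = P(S=i)·P(T=j) for every cell.
  P(S=0)·P(T=0) = 1/6 × 7/12 = 7/72, but P(S=0,T=0) = 1/24 ✗

No, S and T are not independent. Quantitatively, I(S;T) > 0:

H(S) = -[(1/6)·log₂(1/6) + (5/6)·log₂(5/6)]
  = 0.4308 + 0.2192
  = 0.6500 bits
H(T) = -[(7/12)·log₂(7/12) + (5/12)·log₂(5/12)]
  = 0.4536 + 0.5263
  = 0.9799 bits
H(S,T) = -[(1/24)·log₂(1/24) + (1/8)·log₂(1/8) + (13/24)·log₂(13/24) + (7/24)·log₂(7/24)]
  = 0.1910 + 0.3750 + 0.4791 + 0.5185
  = 1.5636 bits
I(S;T) = H(S) + H(T) - H(S,T) = 0.6500 + 0.9799 - 1.5636 = 0.0663 bits > 0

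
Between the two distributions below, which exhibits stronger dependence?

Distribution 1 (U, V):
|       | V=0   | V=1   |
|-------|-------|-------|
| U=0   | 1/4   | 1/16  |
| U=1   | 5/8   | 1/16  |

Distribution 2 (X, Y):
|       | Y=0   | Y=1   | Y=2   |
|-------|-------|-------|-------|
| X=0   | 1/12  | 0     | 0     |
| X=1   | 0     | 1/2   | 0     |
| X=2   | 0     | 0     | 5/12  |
Distribution 1 (U, V):
Marginal P(U) (row sums):
  P(U=0) = 1/4 + 1/16 = 5/16
  P(U=1) = 5/8 + 1/16 = 11/16
Marginal P(V) (column sums):
  P(V=0) = 1/4 + 5/8 = 7/8
  P(V=1) = 1/16 + 1/16 = 1/8

H(U) = -[(5/16)·log₂(5/16) + (11/16)·log₂(11/16)]
  = 0.5244 + 0.3716
  = 0.8960 bits
H(V) = -[(7/8)·log₂(7/8) + (1/8)·log₂(1/8)]
  = 0.1686 + 0.3750
  = 0.5436 bits
H(U,V) = -[(1/4)·log₂(1/4) + (1/16)·log₂(1/16) + (5/8)·log₂(5/8) + (1/16)·log₂(1/16)]
  = 0.5000 + 0.2500 + 0.4238 + 0.2500
  = 1.4238 bits

I(U;V) = H(U) + H(V) - H(U,V)
  = 0.8960 + 0.5436 - 1.4238
  = 0.0158 bits

Distribution 2 (X, Y):
Marginal P(X) (row sums):
  P(X=0) = 1/12 + 0 + 0 = 1/12
  P(X=1) = 0 + 1/2 + 0 = 1/2
  P(X=2) = 0 + 0 + 5/12 = 5/12
Marginal P(Y) (column sums):
  P(Y=0) = 1/12 + 0 + 0 = 1/12
  P(Y=1) = 0 + 1/2 + 0 = 1/2
  P(Y=2) = 0 + 0 + 5/12 = 5/12

H(X) = -[(1/12)·log₂(1/12) + (1/2)·log₂(1/2) + (5/12)·log₂(5/12)]
  = 0.2987 + 0.5000 + 0.5263
  = 1.3250 bits
H(Y) = -[(1/12)·log₂(1/12) + (1/2)·log₂(1/2) + (5/12)·log₂(5/12)]
  = 0.2987 + 0.5000 + 0.5263
  = 1.3250 bits
H(X,Y) = -[(1/12)·log₂(1/12) + (1/2)·log₂(1/2) + (5/12)·log₂(5/12)]
  = 0.2987 + 0.5000 + 0.5263
  = 1.3250 bits

I(X;Y) = H(X) + H(Y) - H(X,Y)
  = 1.3250 + 1.3250 - 1.3250
  = 1.3250 bits

I(X;Y) = 1.3250 bits > I(U;V) = 0.0158 bits, so (X, Y) has the higher mutual information (stronger dependence).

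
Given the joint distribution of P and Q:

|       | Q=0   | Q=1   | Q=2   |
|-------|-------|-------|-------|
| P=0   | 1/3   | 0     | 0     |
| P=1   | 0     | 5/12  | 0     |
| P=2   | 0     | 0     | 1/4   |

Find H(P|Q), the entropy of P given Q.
Marginal P(Q) (column sums):
  P(Q=0) = 1/3 + 0 + 0 = 1/3
  P(Q=1) = 0 + 5/12 + 0 = 5/12
  P(Q=2) = 0 + 0 + 1/4 = 1/4

H(P|Q) = -Σ P(P,Q)·log₂ P(P|Q), where P(P|Q) = P(P,Q) / P(Q)
  (cells with P(P,Q) = 0 contribute 0)
  (P=0,Q=0): P(P|Q) = (1/3)/(1/3) = 1;  -(1/3)·log₂(1) = 0.0000
  (P=1,Q=1): P(P|Q) = (5/12)/(5/12) = 1;  -(5/12)·log₂(1) = 0.0000
  (P=2,Q=2): P(P|Q) = (1/4)/(1/4) = 1;  -(1/4)·log₂(1) = 0.0000
H(P|Q) = 0.0000 + 0.0000 + 0.0000
  = 0.0000 bits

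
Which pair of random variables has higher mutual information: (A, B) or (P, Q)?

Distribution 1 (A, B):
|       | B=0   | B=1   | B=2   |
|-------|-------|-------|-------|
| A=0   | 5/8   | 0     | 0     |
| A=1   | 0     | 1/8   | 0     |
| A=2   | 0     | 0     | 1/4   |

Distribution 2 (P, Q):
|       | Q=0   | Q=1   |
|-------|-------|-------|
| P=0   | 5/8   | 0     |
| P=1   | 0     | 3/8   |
Distribution 1 (A, B):
Marginal P(A) (row sums):
  P(A=0) = 5/8 + 0 + 0 = 5/8
  P(A=1) = 0 + 1/8 + 0 = 1/8
  P(A=2) = 0 + 0 + 1/4 = 1/4
Marginal P(B) (column sums):
  P(B=0) = 5/8 + 0 + 0 = 5/8
  P(B=1) = 0 + 1/8 + 0 = 1/8
  P(B=2) = 0 + 0 + 1/4 = 1/4

H(A) = -[(5/8)·log₂(5/8) + (1/8)·log₂(1/8) + (1/4)·log₂(1/4)]
  = 0.4238 + 0.3750 + 0.5000
  = 1.2988 bits
H(B) = -[(5/8)·log₂(5/8) + (1/8)·log₂(1/8) + (1/4)·log₂(1/4)]
  = 0.4238 + 0.3750 + 0.5000
  = 1.2988 bits
H(A,B) = -[(5/8)·log₂(5/8) + (1/8)·log₂(1/8) + (1/4)·log₂(1/4)]
  = 0.4238 + 0.3750 + 0.5000
  = 1.2988 bits

I(A;B) = H(A) + H(B) - H(A,B)
  = 1.2988 + 1.2988 - 1.2988
  = 1.2988 bits

Distribution 2 (P, Q):
Marginal P(P) (row sums):
  P(P=0) = 5/8 + 0 = 5/8
  P(P=1) = 0 + 3/8 = 3/8
Marginal P(Q) (column sums):
  P(Q=0) = 5/8 + 0 = 5/8
  P(Q=1) = 0 + 3/8 = 3/8

H(P) = -[(5/8)·log₂(5/8) + (3/8)·log₂(3/8)]
  = 0.4238 + 0.5306
  = 0.9544 bits
H(Q) = -[(5/8)·log₂(5/8) + (3/8)·log₂(3/8)]
  = 0.4238 + 0.5306
  = 0.9544 bits
H(P,Q) = -[(5/8)·log₂(5/8) + (3/8)·log₂(3/8)]
  = 0.4238 + 0.5306
  = 0.9544 bits

I(P;Q) = H(P) + H(Q) - H(P,Q)
  = 0.9544 + 0.9544 - 0.9544
  = 0.9544 bits

I(A;B) = 1.2988 bits > I(P;Q) = 0.9544 bits, so (A, B) has the higher mutual information (stronger dependence).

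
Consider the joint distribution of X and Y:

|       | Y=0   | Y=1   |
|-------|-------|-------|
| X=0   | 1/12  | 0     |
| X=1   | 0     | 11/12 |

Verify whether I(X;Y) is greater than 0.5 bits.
Marginal P(X) (row sums):
  P(X=0) = 1/12 + 0 = 1/12
  P(X=1) = 0 + 11/12 = 11/12
Marginal P(Y) (column sums):
  P(Y=0) = 1/12 + 0 = 1/12
  P(Y=1) = 0 + 11/12 = 11/12

H(X) = -[(1/12)·log₂(1/12) + (11/12)·log₂(11/12)]
  = 0.2987 + 0.1151
  = 0.4138 bits
H(Y) = -[(1/12)·log₂(1/12) + (11/12)·log₂(11/12)]
  = 0.2987 + 0.1151
  = 0.4138 bits
H(X,Y) = -[(1/12)·log₂(1/12) + (11/12)·log₂(11/12)]
  = 0.2987 + 0.1151
  = 0.4138 bits

I(X;Y) = H(X) + H(Y) - H(X,Y)
  = 0.4138 + 0.4138 - 0.4138
  = 0.4138 bits

No. I(X;Y) = 0.4138 bits, which is ≤ 0.5 bits.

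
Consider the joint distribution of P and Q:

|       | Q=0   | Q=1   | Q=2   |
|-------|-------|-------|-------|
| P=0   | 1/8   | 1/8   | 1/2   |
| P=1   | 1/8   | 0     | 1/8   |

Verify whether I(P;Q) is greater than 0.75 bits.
Marginal P(P) (row sums):
  P(P=0) = 1/8 + 1/8 + 1/2 = 3/4
  P(P=1) = 1/8 + 0 + 1/8 = 1/4
Marginal P(Q) (column sums):
  P(Q=0) = 1/8 + 1/8 = 1/4
  P(Q=1) = 1/8 + 0 = 1/8
  P(Q=2) = 1/2 + 1/8 = 5/8

H(P) = -[(3/4)·log₂(3/4) + (1/4)·log₂(1/4)]
  = 0.3113 + 0.5000
  = 0.8113 bits
H(Q) = -[(1/4)·log₂(1/4) + (1/8)·log₂(1/8) + (5/8)·log₂(5/8)]
  = 0.5000 + 0.3750 + 0.4238
  = 1.2988 bits
H(P,Q) = -[(1/8)·log₂(1/8) + (1/8)·log₂(1/8) + (1/2)·log₂(1/2) + (1/8)·log₂(1/8) + (1/8)·log₂(1/8)]
  = 0.3750 + 0.3750 + 0.5000 + 0.3750 + 0.3750
  = 2.0000 bits

I(P;Q) = H(P) + H(Q) - H(P,Q)
  = 0.8113 + 1.2988 - 2.0000
  = 0.1101 bits

No. I(P;Q) = 0.1101 bits, which is ≤ 0.75 bits.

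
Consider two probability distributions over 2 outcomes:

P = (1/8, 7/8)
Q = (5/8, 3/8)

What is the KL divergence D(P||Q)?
D(P||Q) = Σ P(i) log₂(P(i)/Q(i))
  i=0: (1/8) × log₂((1/8)/(5/8)) = (1/8) × log₂(1/5) = -0.2902
  i=1: (7/8) × log₂((7/8)/(3/8)) = (7/8) × log₂(7/3) = 1.0696
D(P||Q) = -0.2902 + 1.0696
  = 0.7794 bits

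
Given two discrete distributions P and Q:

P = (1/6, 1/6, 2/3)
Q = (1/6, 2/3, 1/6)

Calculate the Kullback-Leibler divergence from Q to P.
D(P||Q) = Σ P(i) log₂(P(i)/Q(i))
  i=0: (1/6) × log₂((1/6)/(1/6)) = (1/6) × log₂(1) = 0.0000
  i=1: (1/6) × log₂((1/6)/(2/3)) = (1/6) × log₂(1/4) = -0.3333
  i=2: (2/3) × log₂((2/3)/(1/6)) = (2/3) × log₂(4) = 1.3333
D(P||Q) = 0.0000 - 0.3333 + 1.3333
  = 1.0000 bits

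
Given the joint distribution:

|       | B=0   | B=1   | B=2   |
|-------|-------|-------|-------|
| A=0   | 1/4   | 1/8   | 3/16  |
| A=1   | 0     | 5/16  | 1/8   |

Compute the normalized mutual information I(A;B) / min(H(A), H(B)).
Marginal P(A) (row sums):
  P(A=0) = 1/4 + 1/8 + 3/16 = 9/16
  P(A=1) = 0 + 5/16 + 1/8 = 7/16
Marginal P(B) (column sums):
  P(B=0) = 1/4 + 0 = 1/4
  P(B=1) = 1/8 + 5/16 = 7/16
  P(B=2) = 3/16 + 1/8 = 5/16

H(A) = -[(9/16)·log₂(9/16) + (7/16)·log₂(7/16)]
  = 0.4669 + 0.5218
  = 0.9887 bits
H(B) = -[(1/4)·log₂(1/4) + (7/16)·log₂(7/16) + (5/16)·log₂(5/16)]
  = 0.5000 + 0.5218 + 0.5244
  = 1.5462 bits
H(A,B) = -[(1/4)·log₂(1/4) + (1/8)·log₂(1/8) + (3/16)·log₂(3/16) + (5/16)·log₂(5/16) + (1/8)·log₂(1/8)]
  = 0.5000 + 0.3750 + 0.4528 + 0.5244 + 0.3750
  = 2.2272 bits

I(A;B) = H(A) + H(B) - H(A,B)
  = 0.9887 + 1.5462 - 2.2272
  = 0.3077 bits

min(H(A), H(B)) = min(0.9887, 1.5462) = 0.9887 bits
Normalized MI = 0.3077 / 0.9887 = 0.3112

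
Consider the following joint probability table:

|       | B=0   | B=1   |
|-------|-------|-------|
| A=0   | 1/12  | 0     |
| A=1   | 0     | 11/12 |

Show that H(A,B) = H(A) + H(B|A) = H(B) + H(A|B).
Marginal P(A) (row sums):
  P(A=0) = 1/12 + 0 = 1/12
  P(A=1) = 0 + 11/12 = 11/12
Marginal P(B) (column sums):
  P(B=0) = 1/12 + 0 = 1/12
  P(B=1) = 0 + 11/12 = 11/12

Decomposition 1: H(A) + H(B|A)
H(A) = -[(1/12)·log₂(1/12) + (11/12)·log₂(11/12)]
  = 0.2987 + 0.1151
  = 0.4138 bits
H(B|A) = -Σ P(A,B)·log₂ P(B|A), where P(B|A) = P(A,B) / P(A)
  (cells with P(A,B) = 0 contribute 0)
  (A=0,B=0): P(B|A) = (1/12)/(1/12) = 1;  -(1/12)·log₂(1) = 0.0000
  (A=1,B=1): P(B|A) = (11/12)/(11/12) = 1;  -(11/12)·log₂(1) = 0.0000
H(B|A) = 0.0000 + 0.0000
  = 0.0000 bits
H(A) + H(B|A) = 0.4138 + 0.0000 = 0.4138 bits

Decomposition 2: H(B) + H(A|B)
H(B) = -[(1/12)·log₂(1/12) + (11/12)·log₂(11/12)]
  = 0.2987 + 0.1151
  = 0.4138 bits
H(A|B) = -Σ P(A,B)·log₂ P(A|B), where P(A|B) = P(A,B) / P(B)
  (cells with P(A,B) = 0 contribute 0)
  (A=0,B=0): P(A|B) = (1/12)/(1/12) = 1;  -(1/12)·log₂(1) = 0.0000
  (A=1,B=1): P(A|B) = (11/12)/(11/12) = 1;  -(11/12)·log₂(1) = 0.0000
H(A|B) = 0.0000 + 0.0000
  = 0.0000 bits
H(B) + H(A|B) = 0.4138 + 0.0000 = 0.4138 bits

Direct computation of the joint entropy:
H(A,B) = -[(1/12)·log₂(1/12) + (11/12)·log₂(11/12)]
  = 0.2987 + 0.1151
  = 0.4138 bits

All three agree: H(A,B) = 0.4138 bits ✓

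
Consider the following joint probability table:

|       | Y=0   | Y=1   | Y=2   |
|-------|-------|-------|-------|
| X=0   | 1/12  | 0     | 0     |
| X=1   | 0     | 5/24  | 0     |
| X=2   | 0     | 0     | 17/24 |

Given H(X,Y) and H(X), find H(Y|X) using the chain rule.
From the chain rule: H(X,Y) = H(X) + H(Y|X)
Therefore: H(Y|X) = H(X,Y) - H(X)

H(X,Y) = -[(1/12)·log₂(1/12) + (5/24)·log₂(5/24) + (17/24)·log₂(17/24)]
  = 0.2987 + 0.4715 + 0.3524
  = 1.1226 bits
Marginal P(X) (row sums):
  P(X=0) = 1/12 + 0 + 0 = 1/12
  P(X=1) = 0 + 5/24 + 0 = 5/24
  P(X=2) = 0 + 0 + 17/24 = 17/24
H(X) = -[(1/12)·log₂(1/12) + (5/24)·log₂(5/24) + (17/24)·log₂(17/24)]
  = 0.2987 + 0.4715 + 0.3524
  = 1.1226 bits

H(Y|X) = 1.1226 - 1.1226 = 0.0000 bits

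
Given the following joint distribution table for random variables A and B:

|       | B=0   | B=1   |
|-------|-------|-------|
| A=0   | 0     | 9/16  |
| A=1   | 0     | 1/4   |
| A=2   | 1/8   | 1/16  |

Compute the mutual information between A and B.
Marginal P(A) (row sums):
  P(A=0) = 0 + 9/16 = 9/16
  P(A=1) = 0 + 1/4 = 1/4
  P(A=2) = 1/8 + 1/16 = 3/16
Marginal P(B) (column sums):
  P(B=0) = 0 + 0 + 1/8 = 1/8
  P(B=1) = 9/16 + 1/4 + 1/16 = 7/8

H(A) = -[(9/16)·log₂(9/16) + (1/4)·log₂(1/4) + (3/16)·log₂(3/16)]
  = 0.4669 + 0.5000 + 0.4528
  = 1.4197 bits
H(B) = -[(1/8)·log₂(1/8) + (7/8)·log₂(7/8)]
  = 0.3750 + 0.1686
  = 0.5436 bits
H(A,B) = -[(9/16)·log₂(9/16) + (1/4)·log₂(1/4) + (1/8)·log₂(1/8) + (1/16)·log₂(1/16)]
  = 0.4669 + 0.5000 + 0.3750 + 0.2500
  = 1.5919 bits

I(A;B) = H(A) + H(B) - H(A,B)
  = 1.4197 + 0.5436 - 1.5919
  = 0.3714 bits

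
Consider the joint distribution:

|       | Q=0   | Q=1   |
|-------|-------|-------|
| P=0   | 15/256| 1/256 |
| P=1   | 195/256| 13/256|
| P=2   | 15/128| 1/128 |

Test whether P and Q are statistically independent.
Marginal P(P) (row sums):
  P(P=0) = 15/256 + 1/256 = 1/16
  P(P=1) = 195/256 + 13/256 = 13/16
  P(P=2) = 15/128 + 1/128 = 1/8
Marginal P(Q) (column sums):
  P(Q=0) = 15/256 + 195/256 + 15/128 = 15/16
  P(Q=1) = 1/256 + 13/256 + 1/128 = 1/16

P and Q are independent iff P(P=i,Q=j) = P(P=i)·P(Q=j) for every cell.
  P(P=0)·P(Q=0) = 1/16 × 15/16 = 15/256 = P(P=0,Q=0) ✓
  P(P=0)·P(Q=1) = 1/16 × 1/16 = 1/256 = P(P=0,Q=1) ✓
  P(P=1)·P(Q=0) = 13/16 × 15/16 = 195/256 = P(P=1,Q=0) ✓
  P(P=1)·P(Q=1) = 13/16 × 1/16 = 13/256 = P(P=1,Q=1) ✓
  P(P=2)·P(Q=0) = 1/8 × 15/16 = 15/128 = P(P=2,Q=0) ✓
  P(P=2)·P(Q=1) = 1/8 × 1/16 = 1/128 = P(P=2,Q=1) ✓

Yes, P and Q are independent: every cell factors, so I(P;Q) = 0 bits.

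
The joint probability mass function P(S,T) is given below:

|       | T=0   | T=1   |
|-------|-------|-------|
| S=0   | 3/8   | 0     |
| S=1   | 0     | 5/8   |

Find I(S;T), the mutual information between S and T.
Marginal P(S) (row sums):
  P(S=0) = 3/8 + 0 = 3/8
  P(S=1) = 0 + 5/8 = 5/8
Marginal P(T) (column sums):
  P(T=0) = 3/8 + 0 = 3/8
  P(T=1) = 0 + 5/8 = 5/8

H(S) = -[(3/8)·log₂(3/8) + (5/8)·log₂(5/8)]
  = 0.5306 + 0.4238
  = 0.9544 bits
H(T) = -[(3/8)·log₂(3/8) + (5/8)·log₂(5/8)]
  = 0.5306 + 0.4238
  = 0.9544 bits
H(S,T) = -[(3/8)·log₂(3/8) + (5/8)·log₂(5/8)]
  = 0.5306 + 0.4238
  = 0.9544 bits

I(S;T) = H(S) + H(T) - H(S,T)
  = 0.9544 + 0.9544 - 0.9544
  = 0.9544 bits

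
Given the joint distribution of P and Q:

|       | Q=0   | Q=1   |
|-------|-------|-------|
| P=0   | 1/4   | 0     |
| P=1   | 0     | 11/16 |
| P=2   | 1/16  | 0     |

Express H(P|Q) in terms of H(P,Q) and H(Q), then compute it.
H(P|Q) = H(P,Q) - H(Q)

Marginal P(Q) (column sums):
  P(Q=0) = 1/4 + 0 + 1/16 = 5/16
  P(Q=1) = 0 + 11/16 + 0 = 11/16

H(P,Q) = -[(1/4)·log₂(1/4) + (11/16)·log₂(11/16) + (1/16)·log₂(1/16)]
  = 0.5000 + 0.3716 + 0.2500
  = 1.1216 bits
H(Q) = -[(5/16)·log₂(5/16) + (11/16)·log₂(11/16)]
  = 0.5244 + 0.3716
  = 0.8960 bits

H(P|Q) = 1.1216 - 0.8960 = 0.2256 bits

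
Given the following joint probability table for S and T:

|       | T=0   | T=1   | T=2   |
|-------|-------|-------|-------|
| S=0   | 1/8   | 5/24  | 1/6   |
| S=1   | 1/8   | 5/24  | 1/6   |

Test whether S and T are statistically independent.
Marginal P(S) (row sums):
  P(S=0) = 1/8 + 5/24 + 1/6 = 1/2
  P(S=1) = 1/8 + 5/24 + 1/6 = 1/2
Marginal P(T) (column sums):
  P(T=0) = 1/8 + 1/8 = 1/4
  P(T=1) = 5/24 + 5/24 = 5/12
  P(T=2) = 1/6 + 1/6 = 1/3

S and T are independent iff P(S=i,T=j) = P(S=i)·P(T=j) for every cell.
  P(S=0)·P(T=0) = 1/2 × 1/4 = 1/8 = P(S=0,T=0) ✓
  P(S=0)·P(T=1) = 1/2 × 5/12 = 5/24 = P(S=0,T=1) ✓
  P(S=0)·P(T=2) = 1/2 × 1/3 = 1/6 = P(S=0,T=2) ✓
  P(S=1)·P(T=0) = 1/2 × 1/4 = 1/8 = P(S=1,T=0) ✓
  P(S=1)·P(T=1) = 1/2 × 5/12 = 5/24 = P(S=1,T=1) ✓
  P(S=1)·P(T=2) = 1/2 × 1/3 = 1/6 = P(S=1,T=2) ✓

Yes, S and T are independent: every cell factors, so I(S;T) = 0 bits.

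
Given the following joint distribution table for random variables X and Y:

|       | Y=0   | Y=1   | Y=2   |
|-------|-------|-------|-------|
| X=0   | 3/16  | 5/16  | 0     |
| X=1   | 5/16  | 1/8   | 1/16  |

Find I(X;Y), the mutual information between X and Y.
Marginal P(X) (row sums):
  P(X=0) = 3/16 + 5/16 + 0 = 1/2
  P(X=1) = 5/16 + 1/8 + 1/16 = 1/2
Marginal P(Y) (column sums):
  P(Y=0) = 3/16 + 5/16 = 1/2
  P(Y=1) = 5/16 + 1/8 = 7/16
  P(Y=2) = 0 + 1/16 = 1/16

H(X) = -[(1/2)·log₂(1/2) + (1/2)·log₂(1/2)]
  = 0.5000 + 0.5000
  = 1.0000 bits
H(Y) = -[(1/2)·log₂(1/2) + (7/16)·log₂(7/16) + (1/16)·log₂(1/16)]
  = 0.5000 + 0.5218 + 0.2500
  = 1.2718 bits
H(X,Y) = -[(3/16)·log₂(3/16) + (5/16)·log₂(5/16) + (5/16)·log₂(5/16) + (1/8)·log₂(1/8) + (1/16)·log₂(1/16)]
  = 0.4528 + 0.5244 + 0.5244 + 0.3750 + 0.2500
  = 2.1266 bits

I(X;Y) = H(X) + H(Y) - H(X,Y)
  = 1.0000 + 1.2718 - 2.1266
  = 0.1452 bits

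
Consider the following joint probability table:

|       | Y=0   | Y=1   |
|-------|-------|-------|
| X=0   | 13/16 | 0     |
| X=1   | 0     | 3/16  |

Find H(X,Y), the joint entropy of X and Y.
H(X,Y) = -Σ P(X,Y) log₂ P(X,Y), summed over the non-zero cells:
H(X,Y) = -[(13/16)·log₂(13/16) + (3/16)·log₂(3/16)]
  = 0.2434 + 0.4528
  = 0.6962 bits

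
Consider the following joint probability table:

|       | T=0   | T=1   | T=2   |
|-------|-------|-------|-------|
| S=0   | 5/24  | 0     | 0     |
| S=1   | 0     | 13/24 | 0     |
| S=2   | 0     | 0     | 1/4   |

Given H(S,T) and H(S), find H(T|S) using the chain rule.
From the chain rule: H(S,T) = H(S) + H(T|S)
Therefore: H(T|S) = H(S,T) - H(S)

H(S,T) = -[(5/24)·log₂(5/24) + (13/24)·log₂(13/24) + (1/4)·log₂(1/4)]
  = 0.4715 + 0.4791 + 0.5000
  = 1.4506 bits
Marginal P(S) (row sums):
  P(S=0) = 5/24 + 0 + 0 = 5/24
  P(S=1) = 0 + 13/24 + 0 = 13/24
  P(S=2) = 0 + 0 + 1/4 = 1/4
H(S) = -[(5/24)·log₂(5/24) + (13/24)·log₂(13/24) + (1/4)·log₂(1/4)]
  = 0.4715 + 0.4791 + 0.5000
  = 1.4506 bits

H(T|S) = 1.4506 - 1.4506 = 0.0000 bits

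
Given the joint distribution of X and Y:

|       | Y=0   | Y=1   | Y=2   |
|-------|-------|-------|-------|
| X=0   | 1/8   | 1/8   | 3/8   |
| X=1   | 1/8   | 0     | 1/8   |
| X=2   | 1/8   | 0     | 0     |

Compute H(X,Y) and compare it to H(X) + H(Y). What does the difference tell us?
Marginal P(X) (row sums):
  P(X=0) = 1/8 + 1/8 + 3/8 = 5/8
  P(X=1) = 1/8 + 0 + 1/8 = 1/4
  P(X=2) = 1/8 + 0 + 0 = 1/8
Marginal P(Y) (column sums):
  P(Y=0) = 1/8 + 1/8 + 1/8 = 3/8
  P(Y=1) = 1/8 + 0 + 0 = 1/8
  P(Y=2) = 3/8 + 1/8 + 0 = 1/2

H(X,Y) = -[(1/8)·log₂(1/8) + (1/8)·log₂(1/8) + (3/8)·log₂(3/8) + (1/8)·log₂(1/8) + (1/8)·log₂(1/8) + (1/8)·log₂(1/8)]
  = 0.3750 + 0.3750 + 0.5306 + 0.3750 + 0.3750 + 0.3750
  = 2.4056 bits
H(X) = -[(5/8)·log₂(5/8) + (1/4)·log₂(1/4) + (1/8)·log₂(1/8)]
  = 0.4238 + 0.5000 + 0.3750
  = 1.2988 bits
H(Y) = -[(3/8)·log₂(3/8) + (1/8)·log₂(1/8) + (1/2)·log₂(1/2)]
  = 0.5306 + 0.3750 + 0.5000
  = 1.4056 bits

H(X) + H(Y) = 1.2988 + 1.4056 = 2.7044 bits
Difference: H(X) + H(Y) - H(X,Y) = 2.7044 - 2.4056 = 0.2988 bits = I(X;Y)

The difference is the mutual information; it is positive here, so X and Y are dependent (knowing one reduces uncertainty about the other by 0.2988 bits).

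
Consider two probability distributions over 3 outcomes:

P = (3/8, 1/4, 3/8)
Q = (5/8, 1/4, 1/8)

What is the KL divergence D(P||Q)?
D(P||Q) = Σ P(i) log₂(P(i)/Q(i))
  i=0: (3/8) × log₂((3/8)/(5/8)) = (3/8) × log₂(3/5) = -0.2764
  i=1: (1/4) × log₂((1/4)/(1/4)) = (1/4) × log₂(1) = 0.0000
  i=2: (3/8) × log₂((3/8)/(1/8)) = (3/8) × log₂(3) = 0.5944
D(P||Q) = -0.2764 + 0.0000 + 0.5944
  = 0.3180 bits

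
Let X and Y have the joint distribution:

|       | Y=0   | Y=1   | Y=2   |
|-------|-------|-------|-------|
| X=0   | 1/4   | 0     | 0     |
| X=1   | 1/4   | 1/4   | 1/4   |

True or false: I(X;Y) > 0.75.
Marginal P(X) (row sums):
  P(X=0) = 1/4 + 0 + 0 = 1/4
  P(X=1) = 1/4 + 1/4 + 1/4 = 3/4
Marginal P(Y) (column sums):
  P(Y=0) = 1/4 + 1/4 = 1/2
  P(Y=1) = 0 + 1/4 = 1/4
  P(Y=2) = 0 + 1/4 = 1/4

H(X) = -[(1/4)·log₂(1/4) + (3/4)·log₂(3/4)]
  = 0.5000 + 0.3113
  = 0.8113 bits
H(Y) = -[(1/2)·log₂(1/2) + (1/4)·log₂(1/4) + (1/4)·log₂(1/4)]
  = 0.5000 + 0.5000 + 0.5000
  = 1.5000 bits
H(X,Y) = -[(1/4)·log₂(1/4) + (1/4)·log₂(1/4) + (1/4)·log₂(1/4) + (1/4)·log₂(1/4)]
  = 0.5000 + 0.5000 + 0.5000 + 0.5000
  = 2.0000 bits

I(X;Y) = H(X) + H(Y) - H(X,Y)
  = 0.8113 + 1.5000 - 2.0000
  = 0.3113 bits

False. I(X;Y) = 0.3113 bits, which is ≤ 0.75 bits.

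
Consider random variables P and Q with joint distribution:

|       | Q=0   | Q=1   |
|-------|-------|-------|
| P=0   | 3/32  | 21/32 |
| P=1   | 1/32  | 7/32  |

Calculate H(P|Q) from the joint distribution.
Marginal P(Q) (column sums):
  P(Q=0) = 3/32 + 1/32 = 1/8
  P(Q=1) = 21/32 + 7/32 = 7/8

H(P|Q) = -Σ P(P,Q)·log₂ P(P|Q), where P(P|Q) = P(P,Q) / P(Q)
  (P=0,Q=0): P(P|Q) = (3/32)/(1/8) = 3/4;  -(3/32)·log₂(3/4) = 0.0389
  (P=0,Q=1): P(P|Q) = (21/32)/(7/8) = 3/4;  -(21/32)·log₂(3/4) = 0.2724
  (P=1,Q=0): P(P|Q) = (1/32)/(1/8) = 1/4;  -(1/32)·log₂(1/4) = 0.0625
  (P=1,Q=1): P(P|Q) = (7/32)/(7/8) = 1/4;  -(7/32)·log₂(1/4) = 0.4375
H(P|Q) = 0.0389 + 0.2724 + 0.0625 + 0.4375
  = 0.8113 bits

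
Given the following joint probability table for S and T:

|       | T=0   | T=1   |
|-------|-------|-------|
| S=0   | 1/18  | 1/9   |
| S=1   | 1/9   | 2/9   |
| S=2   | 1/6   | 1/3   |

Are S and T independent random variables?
Marginal P(S) (row sums):
  P(S=0) = 1/18 + 1/9 = 1/6
  P(S=1) = 1/9 + 2/9 = 1/3
  P(S=2) = 1/6 + 1/3 = 1/2
Marginal P(T) (column sums):
  P(T=0) = 1/18 + 1/9 + 1/6 = 1/3
  P(T=1) = 1/9 + 2/9 + 1/3 = 2/3

S and T are independent iff P(S=i,T=j) = P(S=i)·P(T=j) for every cell.
  P(S=0)·P(T=0) = 1/6 × 1/3 = 1/18 = P(S=0,T=0) ✓
  P(S=0)·P(T=1) = 1/6 × 2/3 = 1/9 = P(S=0,T=1) ✓
  P(S=1)·P(T=0) = 1/3 × 1/3 = 1/9 = P(S=1,T=0) ✓
  P(S=1)·P(T=1) = 1/3 × 2/3 = 2/9 = P(S=1,T=1) ✓
  P(S=2)·P(T=0) = 1/2 × 1/3 = 1/6 = P(S=2,T=0) ✓
  P(S=2)·P(T=1) = 1/2 × 2/3 = 1/3 = P(S=2,T=1) ✓

Yes, S and T are independent: every cell factors, so I(S;T) = 0 bits.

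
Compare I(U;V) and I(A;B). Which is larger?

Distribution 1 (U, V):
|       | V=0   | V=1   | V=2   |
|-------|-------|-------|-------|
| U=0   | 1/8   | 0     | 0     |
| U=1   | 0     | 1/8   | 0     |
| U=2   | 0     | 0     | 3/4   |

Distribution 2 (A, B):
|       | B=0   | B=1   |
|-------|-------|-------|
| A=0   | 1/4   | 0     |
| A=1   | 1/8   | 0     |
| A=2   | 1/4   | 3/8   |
Distribution 1 (U, V):
Marginal P(U) (row sums):
  P(U=0) = 1/8 + 0 + 0 = 1/8
  P(U=1) = 0 + 1/8 + 0 = 1/8
  P(U=2) = 0 + 0 + 3/4 = 3/4
Marginal P(V) (column sums):
  P(V=0) = 1/8 + 0 + 0 = 1/8
  P(V=1) = 0 + 1/8 + 0 = 1/8
  P(V=2) = 0 + 0 + 3/4 = 3/4

H(U) = -[(1/8)·log₂(1/8) + (1/8)·log₂(1/8) + (3/4)·log₂(3/4)]
  = 0.3750 + 0.3750 + 0.3113
  = 1.0613 bits
H(V) = -[(1/8)·log₂(1/8) + (1/8)·log₂(1/8) + (3/4)·log₂(3/4)]
  = 0.3750 + 0.3750 + 0.3113
  = 1.0613 bits
H(U,V) = -[(1/8)·log₂(1/8) + (1/8)·log₂(1/8) + (3/4)·log₂(3/4)]
  = 0.3750 + 0.3750 + 0.3113
  = 1.0613 bits

I(U;V) = H(U) + H(V) - H(U,V)
  = 1.0613 + 1.0613 - 1.0613
  = 1.0613 bits

Distribution 2 (A, B):
Marginal P(A) (row sums):
  P(A=0) = 1/4 + 0 = 1/4
  P(A=1) = 1/8 + 0 = 1/8
  P(A=2) = 1/4 + 3/8 = 5/8
Marginal P(B) (column sums):
  P(B=0) = 1/4 + 1/8 + 1/4 = 5/8
  P(B=1) = 0 + 0 + 3/8 = 3/8

H(A) = -[(1/4)·log₂(1/4) + (1/8)·log₂(1/8) + (5/8)·log₂(5/8)]
  = 0.5000 + 0.3750 + 0.4238
  = 1.2988 bits
H(B) = -[(5/8)·log₂(5/8) + (3/8)·log₂(3/8)]
  = 0.4238 + 0.5306
  = 0.9544 bits
H(A,B) = -[(1/4)·log₂(1/4) + (1/8)·log₂(1/8) + (1/4)·log₂(1/4) + (3/8)·log₂(3/8)]
  = 0.5000 + 0.3750 + 0.5000 + 0.5306
  = 1.9056 bits

I(A;B) = H(A) + H(B) - H(A,B)
  = 1.2988 + 0.9544 - 1.9056
  = 0.3476 bits

I(U;V) = 1.0613 bits > I(A;B) = 0.3476 bits, so (U, V) has the higher mutual information (stronger dependence).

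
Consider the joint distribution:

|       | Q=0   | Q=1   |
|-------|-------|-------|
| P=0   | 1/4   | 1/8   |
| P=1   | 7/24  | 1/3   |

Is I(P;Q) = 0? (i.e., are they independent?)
Marginal P(P) (row sums):
  P(P=0) = 1/4 + 1/8 = 3/8
  P(P=1) = 7/24 + 1/3 = 5/8
Marginal P(Q) (column sums):
  P(Q=0) = 1/4 + 7/24 = 13/24
  P(Q=1) = 1/8 + 1/3 = 11/24

P and Q are independent iff P(P=i,Q=j) = P(P=i)·P(Q=j) for every cell.
  P(P=0)·P(Q=0) = 3/8 × 13/24 = 13/64, but P(P=0,Q=0) = 1/4 ✗

No, P and Q are not independent. Quantitatively, I(P;Q) > 0:

H(P) = -[(3/8)·log₂(3/8) + (5/8)·log₂(5/8)]
  = 0.5306 + 0.4238
  = 0.9544 bits
H(Q) = -[(13/24)·log₂(13/24) + (11/24)·log₂(11/24)]
  = 0.4791 + 0.5159
  = 0.9950 bits
H(P,Q) = -[(1/4)·log₂(1/4) + (1/8)·log₂(1/8) + (7/24)·log₂(7/24) + (1/3)·log₂(1/3)]
  = 0.5000 + 0.3750 + 0.5185 + 0.5283
  = 1.9218 bits
I(P;Q) = H(P) + H(Q) - H(P,Q) = 0.9544 + 0.9950 - 1.9218 = 0.0276 bits > 0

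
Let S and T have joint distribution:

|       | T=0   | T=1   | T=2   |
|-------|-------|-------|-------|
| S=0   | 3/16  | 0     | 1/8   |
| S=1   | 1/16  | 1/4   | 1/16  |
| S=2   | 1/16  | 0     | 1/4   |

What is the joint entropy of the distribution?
H(S,T) = -Σ P(S,T) log₂ P(S,T), summed over the non-zero cells:
H(S,T) = -[(3/16)·log₂(3/16) + (1/8)·log₂(1/8) + (1/16)·log₂(1/16) + (1/4)·log₂(1/4) + (1/16)·log₂(1/16) + (1/16)·log₂(1/16) + (1/4)·log₂(1/4)]
  = 0.4528 + 0.3750 + 0.2500 + 0.5000 + 0.2500 + 0.2500 + 0.5000
  = 2.5778 bits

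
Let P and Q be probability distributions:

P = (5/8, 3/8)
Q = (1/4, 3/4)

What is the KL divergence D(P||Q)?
D(P||Q) = Σ P(i) log₂(P(i)/Q(i))
  i=0: (5/8) × log₂((5/8)/(1/4)) = (5/8) × log₂(5/2) = 0.8262
  i=1: (3/8) × log₂((3/8)/(3/4)) = (3/8) × log₂(1/2) = -0.3750
D(P||Q) = 0.8262 - 0.3750
  = 0.4512 bits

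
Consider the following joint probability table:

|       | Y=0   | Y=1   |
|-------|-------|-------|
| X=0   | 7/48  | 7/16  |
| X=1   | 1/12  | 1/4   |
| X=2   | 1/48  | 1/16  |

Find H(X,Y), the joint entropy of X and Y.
H(X,Y) = -Σ P(X,Y) log₂ P(X,Y), summed over the non-zero cells:
H(X,Y) = -[(7/48)·log₂(7/48) + (7/16)·log₂(7/16) + (1/12)·log₂(1/12) + (1/4)·log₂(1/4) + (1/48)·log₂(1/48) + (1/16)·log₂(1/16)]
  = 0.4051 + 0.5218 + 0.2987 + 0.5000 + 0.1164 + 0.2500
  = 2.0920 bits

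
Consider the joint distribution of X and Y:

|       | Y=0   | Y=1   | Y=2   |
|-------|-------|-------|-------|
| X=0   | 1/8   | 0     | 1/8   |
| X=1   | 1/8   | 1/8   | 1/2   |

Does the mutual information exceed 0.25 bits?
Marginal P(X) (row sums):
  P(X=0) = 1/8 + 0 + 1/8 = 1/4
  P(X=1) = 1/8 + 1/8 + 1/2 = 3/4
Marginal P(Y) (column sums):
  P(Y=0) = 1/8 + 1/8 = 1/4
  P(Y=1) = 0 + 1/8 = 1/8
  P(Y=2) = 1/8 + 1/2 = 5/8

H(X) = -[(1/4)·log₂(1/4) + (3/4)·log₂(3/4)]
  = 0.5000 + 0.3113
  = 0.8113 bits
H(Y) = -[(1/4)·log₂(1/4) + (1/8)·log₂(1/8) + (5/8)·log₂(5/8)]
  = 0.5000 + 0.3750 + 0.4238
  = 1.2988 bits
H(X,Y) = -[(1/8)·log₂(1/8) + (1/8)·log₂(1/8) + (1/8)·log₂(1/8) + (1/8)·log₂(1/8) + (1/2)·log₂(1/2)]
  = 0.3750 + 0.3750 + 0.3750 + 0.3750 + 0.5000
  = 2.0000 bits

I(X;Y) = H(X) + H(Y) - H(X,Y)
  = 0.8113 + 1.2988 - 2.0000
  = 0.1101 bits

No. I(X;Y) = 0.1101 bits, which is ≤ 0.25 bits.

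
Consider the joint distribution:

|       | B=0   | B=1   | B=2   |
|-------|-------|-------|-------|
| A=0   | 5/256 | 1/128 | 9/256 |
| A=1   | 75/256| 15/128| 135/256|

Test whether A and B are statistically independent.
Marginal P(A) (row sums):
  P(A=0) = 5/256 + 1/128 + 9/256 = 1/16
  P(A=1) = 75/256 + 15/128 + 135/256 = 15/16
Marginal P(B) (column sums):
  P(B=0) = 5/256 + 75/256 = 5/16
  P(B=1) = 1/128 + 15/128 = 1/8
  P(B=2) = 9/256 + 135/256 = 9/16

A and B are independent iff P(A=i,B=j) = P(A=i)·P(B=j) for every cell.
  P(A=0)·P(B=0) = 1/16 × 5/16 = 5/256 = P(A=0,B=0) ✓
  P(A=0)·P(B=1) = 1/16 × 1/8 = 1/128 = P(A=0,B=1) ✓
  P(A=0)·P(B=2) = 1/16 × 9/16 = 9/256 = P(A=0,B=2) ✓
  P(A=1)·P(B=0) = 15/16 × 5/16 = 75/256 = P(A=1,B=0) ✓
  P(A=1)·P(B=1) = 15/16 × 1/8 = 15/128 = P(A=1,B=1) ✓
  P(A=1)·P(B=2) = 15/16 × 9/16 = 135/256 = P(A=1,B=2) ✓

Yes, A and B are independent: every cell factors, so I(A;B) = 0 bits.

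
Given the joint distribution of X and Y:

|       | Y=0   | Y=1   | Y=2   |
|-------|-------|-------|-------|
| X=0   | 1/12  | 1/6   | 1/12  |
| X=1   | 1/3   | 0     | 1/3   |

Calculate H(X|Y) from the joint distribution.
Marginal P(Y) (column sums):
  P(Y=0) = 1/12 + 1/3 = 5/12
  P(Y=1) = 1/6 + 0 = 1/6
  P(Y=2) = 1/12 + 1/3 = 5/12

H(X|Y) = -Σ P(X,Y)·log₂ P(X|Y), where P(X|Y) = P(X,Y) / P(Y)
  (cells with P(X,Y) = 0 contribute 0)
  (X=0,Y=0): P(X|Y) = (1/12)/(5/12) = 1/5;  -(1/12)·log₂(1/5) = 0.1935
  (X=0,Y=1): P(X|Y) = (1/6)/(1/6) = 1;  -(1/6)·log₂(1) = 0.0000
  (X=0,Y=2): P(X|Y) = (1/12)/(5/12) = 1/5;  -(1/12)·log₂(1/5) = 0.1935
  (X=1,Y=0): P(X|Y) = (1/3)/(5/12) = 4/5;  -(1/3)·log₂(4/5) = 0.1073
  (X=1,Y=2): P(X|Y) = (1/3)/(5/12) = 4/5;  -(1/3)·log₂(4/5) = 0.1073
H(X|Y) = 0.1935 + 0.0000 + 0.1935 + 0.1073 + 0.1073
  = 0.6016 bits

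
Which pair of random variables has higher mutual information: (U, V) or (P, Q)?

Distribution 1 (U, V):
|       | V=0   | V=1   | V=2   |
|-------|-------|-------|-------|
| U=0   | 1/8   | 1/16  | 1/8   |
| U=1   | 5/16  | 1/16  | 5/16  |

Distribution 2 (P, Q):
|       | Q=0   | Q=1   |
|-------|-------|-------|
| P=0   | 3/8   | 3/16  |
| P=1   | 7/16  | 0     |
Distribution 1 (U, V):
Marginal P(U) (row sums):
  P(U=0) = 1/8 + 1/16 + 1/8 = 5/16
  P(U=1) = 5/16 + 1/16 + 5/16 = 11/16
Marginal P(V) (column sums):
  P(V=0) = 1/8 + 5/16 = 7/16
  P(V=1) = 1/16 + 1/16 = 1/8
  P(V=2) = 1/8 + 5/16 = 7/16

H(U) = -[(5/16)·log₂(5/16) + (11/16)·log₂(11/16)]
  = 0.5244 + 0.3716
  = 0.8960 bits
H(V) = -[(7/16)·log₂(7/16) + (1/8)·log₂(1/8) + (7/16)·log₂(7/16)]
  = 0.5218 + 0.3750 + 0.5218
  = 1.4186 bits
H(U,V) = -[(1/8)·log₂(1/8) + (1/16)·log₂(1/16) + (1/8)·log₂(1/8) + (5/16)·log₂(5/16) + (1/16)·log₂(1/16) + (5/16)·log₂(5/16)]
  = 0.3750 + 0.2500 + 0.3750 + 0.5244 + 0.2500 + 0.5244
  = 2.2988 bits

I(U;V) = H(U) + H(V) - H(U,V)
  = 0.8960 + 1.4186 - 2.2988
  = 0.0158 bits

Distribution 2 (P, Q):
Marginal P(P) (row sums):
  P(P=0) = 3/8 + 3/16 = 9/16
  P(P=1) = 7/16 + 0 = 7/16
Marginal P(Q) (column sums):
  P(Q=0) = 3/8 + 7/16 = 13/16
  P(Q=1) = 3/16 + 0 = 3/16

H(P) = -[(9/16)·log₂(9/16) + (7/16)·log₂(7/16)]
  = 0.4669 + 0.5218
  = 0.9887 bits
H(Q) = -[(13/16)·log₂(13/16) + (3/16)·log₂(3/16)]
  = 0.2434 + 0.4528
  = 0.6962 bits
H(P,Q) = -[(3/8)·log₂(3/8) + (3/16)·log₂(3/16) + (7/16)·log₂(7/16)]
  = 0.5306 + 0.4528 + 0.5218
  = 1.5052 bits

I(P;Q) = H(P) + H(Q) - H(P,Q)
  = 0.9887 + 0.6962 - 1.5052
  = 0.1797 bits

I(P;Q) = 0.1797 bits > I(U;V) = 0.0158 bits, so (P, Q) has the higher mutual information (stronger dependence).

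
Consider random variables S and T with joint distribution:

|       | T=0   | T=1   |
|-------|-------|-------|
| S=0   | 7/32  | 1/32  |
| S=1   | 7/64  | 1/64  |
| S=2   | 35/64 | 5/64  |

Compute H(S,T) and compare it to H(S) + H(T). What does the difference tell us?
Marginal P(S) (row sums):
  P(S=0) = 7/32 + 1/32 = 1/4
  P(S=1) = 7/64 + 1/64 = 1/8
  P(S=2) = 35/64 + 5/64 = 5/8
Marginal P(T) (column sums):
  P(T=0) = 7/32 + 7/64 + 35/64 = 7/8
  P(T=1) = 1/32 + 1/64 + 5/64 = 1/8

H(S,T) = -[(7/32)·log₂(7/32) + (1/32)·log₂(1/32) + (7/64)·log₂(7/64) + (1/64)·log₂(1/64) + (35/64)·log₂(35/64) + (5/64)·log₂(5/64)]
  = 0.4796 + 0.1563 + 0.3492 + 0.0938 + 0.4762 + 0.2873
  = 1.8424 bits
H(S) = -[(1/4)·log₂(1/4) + (1/8)·log₂(1/8) + (5/8)·log₂(5/8)]
  = 0.5000 + 0.3750 + 0.4238
  = 1.2988 bits
H(T) = -[(7/8)·log₂(7/8) + (1/8)·log₂(1/8)]
  = 0.1686 + 0.3750
  = 0.5436 bits

H(S) + H(T) = 1.2988 + 0.5436 = 1.8424 bits
Difference: H(S) + H(T) - H(S,T) = 1.8424 - 1.8424 = 0.0000 bits = I(S;T)

The difference is the mutual information; it is 0 here, so S and T are independent (the joint entropy equals the sum of the marginal entropies).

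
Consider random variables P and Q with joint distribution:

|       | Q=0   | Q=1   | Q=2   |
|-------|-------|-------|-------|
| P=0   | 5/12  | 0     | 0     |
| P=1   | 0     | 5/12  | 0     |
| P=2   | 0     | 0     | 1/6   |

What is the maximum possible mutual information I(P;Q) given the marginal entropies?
The upper bound on mutual information is I(P;Q) ≤ min(H(P), H(Q)).

Marginal P(P) (row sums):
  P(P=0) = 5/12 + 0 + 0 = 5/12
  P(P=1) = 0 + 5/12 + 0 = 5/12
  P(P=2) = 0 + 0 + 1/6 = 1/6
Marginal P(Q) (column sums):
  P(Q=0) = 5/12 + 0 + 0 = 5/12
  P(Q=1) = 0 + 5/12 + 0 = 5/12
  P(Q=2) = 0 + 0 + 1/6 = 1/6

H(P) = -[(5/12)·log₂(5/12) + (5/12)·log₂(5/12) + (1/6)·log₂(1/6)]
  = 0.5263 + 0.5263 + 0.4308
  = 1.4834 bits
H(Q) = -[(5/12)·log₂(5/12) + (5/12)·log₂(5/12) + (1/6)·log₂(1/6)]
  = 0.5263 + 0.5263 + 0.4308
  = 1.4834 bits

Maximum possible I(P;Q) = min(1.4834, 1.4834) = 1.4834 bits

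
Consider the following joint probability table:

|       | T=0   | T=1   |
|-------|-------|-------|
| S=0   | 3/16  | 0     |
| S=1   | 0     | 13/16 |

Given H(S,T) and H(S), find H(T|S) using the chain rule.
From the chain rule: H(S,T) = H(S) + H(T|S)
Therefore: H(T|S) = H(S,T) - H(S)

H(S,T) = -[(3/16)·log₂(3/16) + (13/16)·log₂(13/16)]
  = 0.4528 + 0.2434
  = 0.6962 bits
Marginal P(S) (row sums):
  P(S=0) = 3/16 + 0 = 3/16
  P(S=1) = 0 + 13/16 = 13/16
H(S) = -[(3/16)·log₂(3/16) + (13/16)·log₂(13/16)]
  = 0.4528 + 0.2434
  = 0.6962 bits

H(T|S) = 0.6962 - 0.6962 = 0.0000 bits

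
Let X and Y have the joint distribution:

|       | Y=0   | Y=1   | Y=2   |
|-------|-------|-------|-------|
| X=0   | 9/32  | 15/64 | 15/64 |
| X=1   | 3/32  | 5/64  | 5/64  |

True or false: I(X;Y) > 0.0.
Marginal P(X) (row sums):
  P(X=0) = 9/32 + 15/64 + 15/64 = 3/4
  P(X=1) = 3/32 + 5/64 + 5/64 = 1/4
Marginal P(Y) (column sums):
  P(Y=0) = 9/32 + 3/32 = 3/8
  P(Y=1) = 15/64 + 5/64 = 5/16
  P(Y=2) = 15/64 + 5/64 = 5/16

H(X) = -[(3/4)·log₂(3/4) + (1/4)·log₂(1/4)]
  = 0.3113 + 0.5000
  = 0.8113 bits
H(Y) = -[(3/8)·log₂(3/8) + (5/16)·log₂(5/16) + (5/16)·log₂(5/16)]
  = 0.5306 + 0.5244 + 0.5244
  = 1.5794 bits
H(X,Y) = -[(9/32)·log₂(9/32) + (15/64)·log₂(15/64) + (15/64)·log₂(15/64) + (3/32)·log₂(3/32) + (5/64)·log₂(5/64) + (5/64)·log₂(5/64)]
  = 0.5147 + 0.4906 + 0.4906 + 0.3202 + 0.2873 + 0.2873
  = 2.3907 bits

I(X;Y) = H(X) + H(Y) - H(X,Y)
  = 0.8113 + 1.5794 - 2.3907
  = 0.0000 bits

False. I(X;Y) = 0.0000 bits, which is ≤ 0.0 bits.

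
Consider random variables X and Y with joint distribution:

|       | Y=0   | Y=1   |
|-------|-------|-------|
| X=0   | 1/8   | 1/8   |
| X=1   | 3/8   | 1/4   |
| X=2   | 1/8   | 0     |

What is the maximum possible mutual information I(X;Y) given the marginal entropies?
The upper bound on mutual information is I(X;Y) ≤ min(H(X), H(Y)).

Marginal P(X) (row sums):
  P(X=0) = 1/8 + 1/8 = 1/4
  P(X=1) = 3/8 + 1/4 = 5/8
  P(X=2) = 1/8 + 0 = 1/8
Marginal P(Y) (column sums):
  P(Y=0) = 1/8 + 3/8 + 1/8 = 5/8
  P(Y=1) = 1/8 + 1/4 + 0 = 3/8

H(X) = -[(1/4)·log₂(1/4) + (5/8)·log₂(5/8) + (1/8)·log₂(1/8)]
  = 0.5000 + 0.4238 + 0.3750
  = 1.2988 bits
H(Y) = -[(5/8)·log₂(5/8) + (3/8)·log₂(3/8)]
  = 0.4238 + 0.5306
  = 0.9544 bits

Maximum possible I(X;Y) = min(1.2988, 0.9544) = 0.9544 bits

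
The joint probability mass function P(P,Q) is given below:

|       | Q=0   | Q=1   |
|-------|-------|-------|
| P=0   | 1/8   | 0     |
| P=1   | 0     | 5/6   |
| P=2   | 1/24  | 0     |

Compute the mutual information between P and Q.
Marginal P(P) (row sums):
  P(P=0) = 1/8 + 0 = 1/8
  P(P=1) = 0 + 5/6 = 5/6
  P(P=2) = 1/24 + 0 = 1/24
Marginal P(Q) (column sums):
  P(Q=0) = 1/8 + 0 + 1/24 = 1/6
  P(Q=1) = 0 + 5/6 + 0 = 5/6

H(P) = -[(1/8)·log₂(1/8) + (5/6)·log₂(5/6) + (1/24)·log₂(1/24)]
  = 0.3750 + 0.2192 + 0.1910
  = 0.7852 bits
H(Q) = -[(1/6)·log₂(1/6) + (5/6)·log₂(5/6)]
  = 0.4308 + 0.2192
  = 0.6500 bits
H(P,Q) = -[(1/8)·log₂(1/8) + (5/6)·log₂(5/6) + (1/24)·log₂(1/24)]
  = 0.3750 + 0.2192 + 0.1910
  = 0.7852 bits

I(P;Q) = H(P) + H(Q) - H(P,Q)
  = 0.7852 + 0.6500 - 0.7852
  = 0.6500 bits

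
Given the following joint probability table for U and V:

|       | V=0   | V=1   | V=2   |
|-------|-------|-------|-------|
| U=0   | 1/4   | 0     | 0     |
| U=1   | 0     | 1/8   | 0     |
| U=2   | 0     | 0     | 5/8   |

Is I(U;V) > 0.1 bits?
Marginal P(U) (row sums):
  P(U=0) = 1/4 + 0 + 0 = 1/4
  P(U=1) = 0 + 1/8 + 0 = 1/8
  P(U=2) = 0 + 0 + 5/8 = 5/8
Marginal P(V) (column sums):
  P(V=0) = 1/4 + 0 + 0 = 1/4
  P(V=1) = 0 + 1/8 + 0 = 1/8
  P(V=2) = 0 + 0 + 5/8 = 5/8

H(U) = -[(1/4)·log₂(1/4) + (1/8)·log₂(1/8) + (5/8)·log₂(5/8)]
  = 0.5000 + 0.3750 + 0.4238
  = 1.2988 bits
H(V) = -[(1/4)·log₂(1/4) + (1/8)·log₂(1/8) + (5/8)·log₂(5/8)]
  = 0.5000 + 0.3750 + 0.4238
  = 1.2988 bits
H(U,V) = -[(1/4)·log₂(1/4) + (1/8)·log₂(1/8) + (5/8)·log₂(5/8)]
  = 0.5000 + 0.3750 + 0.4238
  = 1.2988 bits

I(U;V) = H(U) + H(V) - H(U,V)
  = 1.2988 + 1.2988 - 1.2988
  = 1.2988 bits

Yes. I(U;V) = 1.2988 bits, which is > 0.1 bits.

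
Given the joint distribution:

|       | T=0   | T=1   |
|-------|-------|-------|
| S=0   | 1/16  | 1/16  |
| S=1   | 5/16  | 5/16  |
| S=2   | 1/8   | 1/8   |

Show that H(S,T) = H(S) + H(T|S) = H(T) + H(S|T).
Marginal P(S) (row sums):
  P(S=0) = 1/16 + 1/16 = 1/8
  P(S=1) = 5/16 + 5/16 = 5/8
  P(S=2) = 1/8 + 1/8 = 1/4
Marginal P(T) (column sums):
  P(T=0) = 1/16 + 5/16 + 1/8 = 1/2
  P(T=1) = 1/16 + 5/16 + 1/8 = 1/2

Decomposition 1: H(S) + H(T|S)
H(S) = -[(1/8)·log₂(1/8) + (5/8)·log₂(5/8) + (1/4)·log₂(1/4)]
  = 0.3750 + 0.4238 + 0.5000
  = 1.2988 bits
H(T|S) = -Σ P(S,T)·log₂ P(T|S), where P(T|S) = P(S,T) / P(S)
  (S=0,T=0): P(T|S) = (1/16)/(1/8) = 1/2;  -(1/16)·log₂(1/2) = 0.0625
  (S=0,T=1): P(T|S) = (1/16)/(1/8) = 1/2;  -(1/16)·log₂(1/2) = 0.0625
  (S=1,T=0): P(T|S) = (5/16)/(5/8) = 1/2;  -(5/16)·log₂(1/2) = 0.3125
  (S=1,T=1): P(T|S) = (5/16)/(5/8) = 1/2;  -(5/16)·log₂(1/2) = 0.3125
  (S=2,T=0): P(T|S) = (1/8)/(1/4) = 1/2;  -(1/8)·log₂(1/2) = 0.1250
  (S=2,T=1): P(T|S) = (1/8)/(1/4) = 1/2;  -(1/8)·log₂(1/2) = 0.1250
H(T|S) = 0.0625 + 0.0625 + 0.3125 + 0.3125 + 0.1250 + 0.1250
  = 1.0000 bits
H(S) + H(T|S) = 1.2988 + 1.0000 = 2.2988 bits

Decomposition 2: H(T) + H(S|T)
H(T) = -[(1/2)·log₂(1/2) + (1/2)·log₂(1/2)]
  = 0.5000 + 0.5000
  = 1.0000 bits
H(S|T) = -Σ P(S,T)·log₂ P(S|T), where P(S|T) = P(S,T) / P(T)
  (S=0,T=0): P(S|T) = (1/16)/(1/2) = 1/8;  -(1/16)·log₂(1/8) = 0.1875
  (S=0,T=1): P(S|T) = (1/16)/(1/2) = 1/8;  -(1/16)·log₂(1/8) = 0.1875
  (S=1,T=0): P(S|T) = (5/16)/(1/2) = 5/8;  -(5/16)·log₂(5/8) = 0.2119
  (S=1,T=1): P(S|T) = (5/16)/(1/2) = 5/8;  -(5/16)·log₂(5/8) = 0.2119
  (S=2,T=0): P(S|T) = (1/8)/(1/2) = 1/4;  -(1/8)·log₂(1/4) = 0.2500
  (S=2,T=1): P(S|T) = (1/8)/(1/2) = 1/4;  -(1/8)·log₂(1/4) = 0.2500
H(S|T) = 0.1875 + 0.1875 + 0.2119 + 0.2119 + 0.2500 + 0.2500
  = 1.2988 bits
H(T) + H(S|T) = 1.0000 + 1.2988 = 2.2988 bits

Direct computation of the joint entropy:
H(S,T) = -[(1/16)·log₂(1/16) + (1/16)·log₂(1/16) + (5/16)·log₂(5/16) + (5/16)·log₂(5/16) + (1/8)·log₂(1/8) + (1/8)·log₂(1/8)]
  = 0.2500 + 0.2500 + 0.5244 + 0.5244 + 0.3750 + 0.3750
  = 2.2988 bits

All three agree: H(S,T) = 2.2988 bits ✓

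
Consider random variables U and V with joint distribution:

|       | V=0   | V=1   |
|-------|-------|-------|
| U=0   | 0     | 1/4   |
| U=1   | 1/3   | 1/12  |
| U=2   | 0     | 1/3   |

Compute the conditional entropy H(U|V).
Marginal P(V) (column sums):
  P(V=0) = 0 + 1/3 + 0 = 1/3
  P(V=1) = 1/4 + 1/12 + 1/3 = 2/3

H(U|V) = -Σ P(U,V)·log₂ P(U|V), where P(U|V) = P(U,V) / P(V)
  (cells with P(U,V) = 0 contribute 0)
  (U=0,V=1): P(U|V) = (1/4)/(2/3) = 3/8;  -(1/4)·log₂(3/8) = 0.3538
  (U=1,V=0): P(U|V) = (1/3)/(1/3) = 1;  -(1/3)·log₂(1) = 0.0000
  (U=1,V=1): P(U|V) = (1/12)/(2/3) = 1/8;  -(1/12)·log₂(1/8) = 0.2500
  (U=2,V=1): P(U|V) = (1/3)/(2/3) = 1/2;  -(1/3)·log₂(1/2) = 0.3333
H(U|V) = 0.3538 + 0.0000 + 0.2500 + 0.3333
  = 0.9371 bits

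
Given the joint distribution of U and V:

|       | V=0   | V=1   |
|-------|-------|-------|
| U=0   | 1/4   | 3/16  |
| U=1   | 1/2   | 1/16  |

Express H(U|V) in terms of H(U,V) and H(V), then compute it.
H(U|V) = H(U,V) - H(V)

Marginal P(V) (column sums):
  P(V=0) = 1/4 + 1/2 = 3/4
  P(V=1) = 3/16 + 1/16 = 1/4

H(U,V) = -[(1/4)·log₂(1/4) + (3/16)·log₂(3/16) + (1/2)·log₂(1/2) + (1/16)·log₂(1/16)]
  = 0.5000 + 0.4528 + 0.5000 + 0.2500
  = 1.7028 bits
H(V) = -[(3/4)·log₂(3/4) + (1/4)·log₂(1/4)]
  = 0.3113 + 0.5000
  = 0.8113 bits

H(U|V) = 1.7028 - 0.8113 = 0.8915 bits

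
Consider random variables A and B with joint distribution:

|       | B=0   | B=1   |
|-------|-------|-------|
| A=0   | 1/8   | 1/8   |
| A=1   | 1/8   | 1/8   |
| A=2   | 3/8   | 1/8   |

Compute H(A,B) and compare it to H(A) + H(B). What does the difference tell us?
Marginal P(A) (row sums):
  P(A=0) = 1/8 + 1/8 = 1/4
  P(A=1) = 1/8 + 1/8 = 1/4
  P(A=2) = 3/8 + 1/8 = 1/2
Marginal P(B) (column sums):
  P(B=0) = 1/8 + 1/8 + 3/8 = 5/8
  P(B=1) = 1/8 + 1/8 + 1/8 = 3/8

H(A,B) = -[(1/8)·log₂(1/8) + (1/8)·log₂(1/8) + (1/8)·log₂(1/8) + (1/8)·log₂(1/8) + (3/8)·log₂(3/8) + (1/8)·log₂(1/8)]
  = 0.3750 + 0.3750 + 0.3750 + 0.3750 + 0.5306 + 0.3750
  = 2.4056 bits
H(A) = -[(1/4)·log₂(1/4) + (1/4)·log₂(1/4) + (1/2)·log₂(1/2)]
  = 0.5000 + 0.5000 + 0.5000
  = 1.5000 bits
H(B) = -[(5/8)·log₂(5/8) + (3/8)·log₂(3/8)]
  = 0.4238 + 0.5306
  = 0.9544 bits

H(A) + H(B) = 1.5000 + 0.9544 = 2.4544 bits
Difference: H(A) + H(B) - H(A,B) = 2.4544 - 2.4056 = 0.0488 bits = I(A;B)

The difference is the mutual information; it is positive here, so A and B are dependent (knowing one reduces uncertainty about the other by 0.0488 bits).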